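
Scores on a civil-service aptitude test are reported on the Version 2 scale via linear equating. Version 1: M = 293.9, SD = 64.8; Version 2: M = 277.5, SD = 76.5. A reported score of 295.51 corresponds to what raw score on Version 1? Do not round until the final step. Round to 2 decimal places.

Invert y = (SD_Y/SD_X)(x − M_X) + M_Y:
x = (SD_X/SD_Y)(y − M_Y) + M_X = (64.8/76.5)(295.51 − 277.5) + 293.9
x = 0.847059 × 18.010 + 293.9 = 309.16

309.16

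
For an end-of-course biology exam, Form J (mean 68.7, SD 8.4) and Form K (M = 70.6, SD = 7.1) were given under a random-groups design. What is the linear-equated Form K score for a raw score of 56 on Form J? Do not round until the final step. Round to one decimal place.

59.9

Linear equating: y = (SD_Y/SD_X)(x − M_X) + M_Y
y = (7.1/8.4)(56 − 68.7) + 70.6
y = 0.845238 × -12.7 + 70.6 = -10.7345 + 70.6 = 59.9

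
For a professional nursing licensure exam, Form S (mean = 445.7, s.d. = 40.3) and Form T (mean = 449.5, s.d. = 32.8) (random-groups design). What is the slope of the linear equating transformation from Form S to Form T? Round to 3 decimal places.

A = SD_Y / SD_X = 32.8 / 40.3 = 0.814

0.814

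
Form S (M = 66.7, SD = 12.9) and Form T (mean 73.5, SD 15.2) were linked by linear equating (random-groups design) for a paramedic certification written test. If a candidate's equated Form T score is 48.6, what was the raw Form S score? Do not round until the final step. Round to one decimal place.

Invert y = (SD_Y/SD_X)(x − M_X) + M_Y:
x = (SD_X/SD_Y)(y − M_Y) + M_X = (12.9/15.2)(48.6 − 73.5) + 66.7
x = 0.848684 × -24.900 + 66.7 = 45.6

45.6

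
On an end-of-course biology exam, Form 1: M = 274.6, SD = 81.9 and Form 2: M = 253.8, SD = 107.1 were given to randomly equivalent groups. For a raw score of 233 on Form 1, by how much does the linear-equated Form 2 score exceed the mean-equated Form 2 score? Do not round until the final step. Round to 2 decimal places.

Mean-equated: 233 + (253.8 − 274.6) = 212.20
Linear-equated: (107.1/81.9)(233 − 274.6) + 253.8 = 199.400
Difference = 199.400 − 212.20 = -12.80

-12.80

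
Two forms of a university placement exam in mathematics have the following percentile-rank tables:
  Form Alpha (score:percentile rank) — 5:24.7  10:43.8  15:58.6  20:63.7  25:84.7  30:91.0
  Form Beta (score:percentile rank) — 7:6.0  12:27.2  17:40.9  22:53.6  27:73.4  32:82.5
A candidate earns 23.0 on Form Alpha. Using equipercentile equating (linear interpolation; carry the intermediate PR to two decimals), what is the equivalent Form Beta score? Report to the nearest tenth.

PR of 23.0 on Form Alpha: 63.7 + (23.0 − 20)/(25 − 20) × (84.7 − 63.7) = 76.30
On Form Beta, PR 76.30 falls between score 27 (PR 73.4) and 32 (PR 82.5).
Interpolate: 27 + (76.30 − 73.4)/(82.5 − 73.4) × (32 − 27) = 28.6

28.6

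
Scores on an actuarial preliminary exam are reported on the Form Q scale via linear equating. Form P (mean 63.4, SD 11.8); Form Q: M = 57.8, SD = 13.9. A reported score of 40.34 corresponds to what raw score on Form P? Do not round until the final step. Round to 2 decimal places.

48.58

Invert y = (SD_Y/SD_X)(x − M_X) + M_Y:
x = (SD_X/SD_Y)(y − M_Y) + M_X = (11.8/13.9)(40.34 − 57.8) + 63.4
x = 0.848921 × -17.460 + 63.4 = 48.58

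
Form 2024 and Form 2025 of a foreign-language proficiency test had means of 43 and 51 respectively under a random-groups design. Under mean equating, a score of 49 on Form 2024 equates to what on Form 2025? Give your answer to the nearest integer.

Mean equating: y = x + (M_Y − M_X) = 49 + (51 − 43) = 57

57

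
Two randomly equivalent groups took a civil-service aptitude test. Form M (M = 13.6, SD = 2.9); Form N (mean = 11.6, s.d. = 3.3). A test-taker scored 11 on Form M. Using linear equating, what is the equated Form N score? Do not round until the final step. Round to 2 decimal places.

Linear equating: y = (SD_Y/SD_X)(x − M_X) + M_Y
y = (3.3/2.9)(11 − 13.6) + 11.6
y = 1.137931 × -2.6 + 11.6 = -2.9586 + 11.6 = 8.64

8.64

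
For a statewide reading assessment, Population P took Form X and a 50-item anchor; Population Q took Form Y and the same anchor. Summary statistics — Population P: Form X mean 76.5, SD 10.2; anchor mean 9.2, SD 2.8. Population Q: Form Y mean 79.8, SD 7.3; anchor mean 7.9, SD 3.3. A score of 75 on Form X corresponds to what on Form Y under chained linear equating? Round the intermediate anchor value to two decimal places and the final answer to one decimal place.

81.8

Form X → anchor (Population P): v = (2.8/10.2)(75 − 76.5) + 9.2 = 8.79
anchor → Form Y (Population Q): y = (7.3/3.3)(8.79 − 7.9) + 79.8 = 81.8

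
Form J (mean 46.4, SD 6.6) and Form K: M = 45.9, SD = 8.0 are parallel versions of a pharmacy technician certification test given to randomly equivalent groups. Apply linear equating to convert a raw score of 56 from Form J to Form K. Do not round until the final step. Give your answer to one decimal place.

57.5

Linear equating: y = (SD_Y/SD_X)(x − M_X) + M_Y
y = (8.0/6.6)(56 − 46.4) + 45.9
y = 1.212121 × 9.6 + 45.9 = 11.6364 + 45.9 = 57.5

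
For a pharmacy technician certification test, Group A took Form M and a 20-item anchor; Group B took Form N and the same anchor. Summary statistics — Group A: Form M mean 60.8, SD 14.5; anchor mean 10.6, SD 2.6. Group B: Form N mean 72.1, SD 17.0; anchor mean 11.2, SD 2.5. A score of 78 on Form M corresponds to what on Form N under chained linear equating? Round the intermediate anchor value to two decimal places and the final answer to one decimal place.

89.0

Form M → anchor (Group A): v = (2.6/14.5)(78 − 60.8) + 10.6 = 13.68
anchor → Form N (Group B): y = (17.0/2.5)(13.68 − 11.2) + 72.1 = 89.0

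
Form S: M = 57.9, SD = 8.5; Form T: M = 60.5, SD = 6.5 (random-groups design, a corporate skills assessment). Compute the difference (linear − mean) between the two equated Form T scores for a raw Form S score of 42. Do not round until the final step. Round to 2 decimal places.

3.74

Mean-equated: 42 + (60.5 − 57.9) = 44.60
Linear-equated: (6.5/8.5)(42 − 57.9) + 60.5 = 48.341
Difference = 48.341 − 44.60 = 3.74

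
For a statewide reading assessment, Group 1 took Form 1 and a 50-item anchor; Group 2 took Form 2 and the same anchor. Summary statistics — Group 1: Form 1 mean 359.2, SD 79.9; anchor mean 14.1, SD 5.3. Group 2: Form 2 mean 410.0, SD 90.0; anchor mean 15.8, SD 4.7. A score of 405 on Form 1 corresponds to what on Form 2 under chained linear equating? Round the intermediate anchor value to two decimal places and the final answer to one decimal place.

435.7

Form 1 → anchor (Group 1): v = (5.3/79.9)(405 − 359.2) + 14.1 = 17.14
anchor → Form 2 (Group 2): y = (90.0/4.7)(17.14 − 15.8) + 410.0 = 435.7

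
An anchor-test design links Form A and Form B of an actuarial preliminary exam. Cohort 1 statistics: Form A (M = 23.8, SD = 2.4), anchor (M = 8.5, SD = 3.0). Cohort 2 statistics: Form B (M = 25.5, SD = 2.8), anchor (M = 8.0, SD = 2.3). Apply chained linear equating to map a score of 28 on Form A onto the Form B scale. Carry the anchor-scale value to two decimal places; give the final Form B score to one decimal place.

32.5

Form A → anchor (Cohort 1): v = (3.0/2.4)(28 − 23.8) + 8.5 = 13.75
anchor → Form B (Cohort 2): y = (2.8/2.3)(13.75 − 8.0) + 25.5 = 32.5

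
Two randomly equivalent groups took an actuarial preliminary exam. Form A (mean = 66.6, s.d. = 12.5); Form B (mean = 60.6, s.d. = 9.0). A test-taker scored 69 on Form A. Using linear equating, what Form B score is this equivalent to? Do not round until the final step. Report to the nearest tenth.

Linear equating: y = (SD_Y/SD_X)(x − M_X) + M_Y
y = (9.0/12.5)(69 − 66.6) + 60.6
y = 0.720000 × 2.4 + 60.6 = 1.7280 + 60.6 = 62.3

62.3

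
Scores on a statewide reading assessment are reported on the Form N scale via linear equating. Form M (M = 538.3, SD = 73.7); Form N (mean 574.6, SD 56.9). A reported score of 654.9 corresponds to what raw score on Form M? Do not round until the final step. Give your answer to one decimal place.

Invert y = (SD_Y/SD_X)(x − M_X) + M_Y:
x = (SD_X/SD_Y)(y − M_Y) + M_X = (73.7/56.9)(654.9 − 574.6) + 538.3
x = 1.295255 × 80.300 + 538.3 = 642.3

642.3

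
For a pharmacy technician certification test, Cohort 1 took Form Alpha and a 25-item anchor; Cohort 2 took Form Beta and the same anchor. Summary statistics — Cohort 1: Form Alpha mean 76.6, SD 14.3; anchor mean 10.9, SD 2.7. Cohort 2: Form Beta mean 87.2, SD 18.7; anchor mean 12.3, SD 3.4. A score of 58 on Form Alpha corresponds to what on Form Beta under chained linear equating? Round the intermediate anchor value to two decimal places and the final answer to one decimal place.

Form Alpha → anchor (Cohort 1): v = (2.7/14.3)(58 − 76.6) + 10.9 = 7.39
anchor → Form Beta (Cohort 2): y = (18.7/3.4)(7.39 − 12.3) + 87.2 = 60.2

60.2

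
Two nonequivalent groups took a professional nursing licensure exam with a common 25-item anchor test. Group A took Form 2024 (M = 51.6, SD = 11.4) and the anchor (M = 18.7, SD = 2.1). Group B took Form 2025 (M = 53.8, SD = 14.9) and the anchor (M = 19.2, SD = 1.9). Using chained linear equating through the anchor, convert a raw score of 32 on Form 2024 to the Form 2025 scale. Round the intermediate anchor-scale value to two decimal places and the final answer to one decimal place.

Form 2024 → anchor (Group A): v = (2.1/11.4)(32 − 51.6) + 18.7 = 15.09
anchor → Form 2025 (Group B): y = (14.9/1.9)(15.09 − 19.2) + 53.8 = 21.6

21.6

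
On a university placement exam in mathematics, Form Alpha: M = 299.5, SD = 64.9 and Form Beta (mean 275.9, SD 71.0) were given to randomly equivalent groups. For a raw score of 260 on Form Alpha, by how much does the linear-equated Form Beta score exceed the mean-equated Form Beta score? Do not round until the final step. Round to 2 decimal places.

-3.71

Mean-equated: 260 + (275.9 − 299.5) = 236.40
Linear-equated: (71.0/64.9)(260 − 299.5) + 275.9 = 232.687
Difference = 232.687 − 236.40 = -3.71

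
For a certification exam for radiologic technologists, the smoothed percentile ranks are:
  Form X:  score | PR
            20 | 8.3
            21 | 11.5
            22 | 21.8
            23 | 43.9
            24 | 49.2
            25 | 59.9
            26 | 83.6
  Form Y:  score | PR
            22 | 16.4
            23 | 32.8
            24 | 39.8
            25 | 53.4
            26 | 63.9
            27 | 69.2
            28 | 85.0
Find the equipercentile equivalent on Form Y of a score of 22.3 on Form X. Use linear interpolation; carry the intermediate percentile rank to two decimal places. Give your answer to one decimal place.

PR of 22.3 on Form X: 21.8 + (22.3 − 22)/(23 − 22) × (43.9 − 21.8) = 28.43
On Form Y, PR 28.43 falls between score 22 (PR 16.4) and 23 (PR 32.8).
Interpolate: 22 + (28.43 − 16.4)/(32.8 − 16.4) × (23 − 22) = 22.7

22.7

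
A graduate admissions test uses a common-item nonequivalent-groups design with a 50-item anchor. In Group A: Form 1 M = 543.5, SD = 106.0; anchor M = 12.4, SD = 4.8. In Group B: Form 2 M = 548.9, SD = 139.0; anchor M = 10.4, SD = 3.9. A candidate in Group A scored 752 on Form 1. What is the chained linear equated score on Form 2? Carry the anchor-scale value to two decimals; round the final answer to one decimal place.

Form 1 → anchor (Group A): v = (4.8/106.0)(752 − 543.5) + 12.4 = 21.84
anchor → Form 2 (Group B): y = (139.0/3.9)(21.84 − 10.4) + 548.9 = 956.6

956.6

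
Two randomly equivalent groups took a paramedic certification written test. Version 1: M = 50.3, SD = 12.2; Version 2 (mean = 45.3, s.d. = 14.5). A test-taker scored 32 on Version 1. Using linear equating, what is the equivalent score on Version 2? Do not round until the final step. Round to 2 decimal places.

Linear equating: y = (SD_Y/SD_X)(x − M_X) + M_Y
y = (14.5/12.2)(32 − 50.3) + 45.3
y = 1.188525 × -18.3 + 45.3 = -21.7500 + 45.3 = 23.55

23.55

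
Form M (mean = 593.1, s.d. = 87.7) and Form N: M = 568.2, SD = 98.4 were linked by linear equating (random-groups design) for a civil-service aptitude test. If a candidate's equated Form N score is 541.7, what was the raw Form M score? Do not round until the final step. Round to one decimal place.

Invert y = (SD_Y/SD_X)(x − M_X) + M_Y:
x = (SD_X/SD_Y)(y − M_Y) + M_X = (87.7/98.4)(541.7 − 568.2) + 593.1
x = 0.891260 × -26.500 + 593.1 = 569.5

569.5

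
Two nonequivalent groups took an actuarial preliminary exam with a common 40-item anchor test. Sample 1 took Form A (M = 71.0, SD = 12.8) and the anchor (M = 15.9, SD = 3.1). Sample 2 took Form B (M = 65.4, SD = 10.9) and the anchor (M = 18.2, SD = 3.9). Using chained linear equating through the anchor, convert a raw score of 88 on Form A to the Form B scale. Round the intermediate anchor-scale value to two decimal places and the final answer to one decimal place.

Form A → anchor (Sample 1): v = (3.1/12.8)(88 − 71.0) + 15.9 = 20.02
anchor → Form B (Sample 2): y = (10.9/3.9)(20.02 − 18.2) + 65.4 = 70.5

70.5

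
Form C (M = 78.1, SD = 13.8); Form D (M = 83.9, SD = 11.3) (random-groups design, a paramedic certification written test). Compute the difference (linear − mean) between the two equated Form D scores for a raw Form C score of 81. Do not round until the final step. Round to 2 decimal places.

-0.53

Mean-equated: 81 + (83.9 − 78.1) = 86.80
Linear-equated: (11.3/13.8)(81 − 78.1) + 83.9 = 86.275
Difference = 86.275 − 86.80 = -0.53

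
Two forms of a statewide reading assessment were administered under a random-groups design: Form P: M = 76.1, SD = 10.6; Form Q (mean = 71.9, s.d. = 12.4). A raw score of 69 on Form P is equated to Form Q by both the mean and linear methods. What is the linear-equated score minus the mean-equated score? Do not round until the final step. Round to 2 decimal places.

Mean-equated: 69 + (71.9 − 76.1) = 64.80
Linear-equated: (12.4/10.6)(69 − 76.1) + 71.9 = 63.594
Difference = 63.594 − 64.80 = -1.21

-1.21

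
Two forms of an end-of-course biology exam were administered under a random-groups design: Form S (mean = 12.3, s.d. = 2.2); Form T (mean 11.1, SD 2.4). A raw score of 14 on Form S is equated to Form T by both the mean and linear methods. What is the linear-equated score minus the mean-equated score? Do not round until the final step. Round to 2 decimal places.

Mean-equated: 14 + (11.1 − 12.3) = 12.80
Linear-equated: (2.4/2.2)(14 − 12.3) + 11.1 = 12.955
Difference = 12.955 − 12.80 = 0.15

0.15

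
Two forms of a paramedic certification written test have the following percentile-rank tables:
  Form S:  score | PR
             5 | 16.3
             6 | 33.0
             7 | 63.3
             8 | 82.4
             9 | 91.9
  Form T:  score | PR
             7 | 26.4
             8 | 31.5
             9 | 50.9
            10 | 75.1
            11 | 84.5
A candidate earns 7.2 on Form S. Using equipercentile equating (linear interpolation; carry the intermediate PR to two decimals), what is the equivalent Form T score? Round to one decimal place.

PR of 7.2 on Form S: 63.3 + (7.2 − 7)/(8 − 7) × (82.4 − 63.3) = 67.12
On Form T, PR 67.12 falls between score 9 (PR 50.9) and 10 (PR 75.1).
Interpolate: 9 + (67.12 − 50.9)/(75.1 − 50.9) × (10 − 9) = 9.7

9.7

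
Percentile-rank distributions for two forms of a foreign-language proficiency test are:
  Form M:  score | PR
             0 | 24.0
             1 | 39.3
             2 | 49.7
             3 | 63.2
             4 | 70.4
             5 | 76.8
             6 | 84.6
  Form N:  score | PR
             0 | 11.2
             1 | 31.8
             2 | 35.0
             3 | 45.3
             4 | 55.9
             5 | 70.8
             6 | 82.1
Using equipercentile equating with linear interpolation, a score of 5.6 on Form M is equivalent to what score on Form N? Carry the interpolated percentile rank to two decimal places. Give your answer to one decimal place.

PR of 5.6 on Form M: 76.8 + (5.6 − 5)/(6 − 5) × (84.6 − 76.8) = 81.48
On Form N, PR 81.48 falls between score 5 (PR 70.8) and 6 (PR 82.1).
Interpolate: 5 + (81.48 − 70.8)/(82.1 − 70.8) × (6 − 5) = 5.9

5.9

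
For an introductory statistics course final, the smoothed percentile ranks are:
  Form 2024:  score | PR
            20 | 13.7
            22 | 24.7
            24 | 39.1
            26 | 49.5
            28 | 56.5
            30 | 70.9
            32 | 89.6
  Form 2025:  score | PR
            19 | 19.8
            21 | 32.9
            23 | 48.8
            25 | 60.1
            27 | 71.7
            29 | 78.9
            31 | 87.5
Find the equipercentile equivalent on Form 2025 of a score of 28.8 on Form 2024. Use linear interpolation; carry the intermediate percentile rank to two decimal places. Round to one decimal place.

25.4

PR of 28.8 on Form 2024: 56.5 + (28.8 − 28)/(30 − 28) × (70.9 − 56.5) = 62.26
On Form 2025, PR 62.26 falls between score 25 (PR 60.1) and 27 (PR 71.7).
Interpolate: 25 + (62.26 − 60.1)/(71.7 − 60.1) × (27 − 25) = 25.4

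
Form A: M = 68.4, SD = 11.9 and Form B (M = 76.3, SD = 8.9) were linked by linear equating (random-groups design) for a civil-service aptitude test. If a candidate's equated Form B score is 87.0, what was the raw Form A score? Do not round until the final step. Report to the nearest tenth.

82.7

Invert y = (SD_Y/SD_X)(x − M_X) + M_Y:
x = (SD_X/SD_Y)(y − M_Y) + M_X = (11.9/8.9)(87.0 − 76.3) + 68.4
x = 1.337079 × 10.700 + 68.4 = 82.7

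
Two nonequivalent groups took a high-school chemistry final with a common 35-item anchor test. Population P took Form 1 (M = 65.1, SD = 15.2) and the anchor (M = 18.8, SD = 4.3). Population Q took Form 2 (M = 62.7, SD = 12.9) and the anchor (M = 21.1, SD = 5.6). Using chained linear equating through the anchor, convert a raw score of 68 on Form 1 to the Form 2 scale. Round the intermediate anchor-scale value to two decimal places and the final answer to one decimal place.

Form 1 → anchor (Population P): v = (4.3/15.2)(68 − 65.1) + 18.8 = 19.62
anchor → Form 2 (Population Q): y = (12.9/5.6)(19.62 − 21.1) + 62.7 = 59.3

59.3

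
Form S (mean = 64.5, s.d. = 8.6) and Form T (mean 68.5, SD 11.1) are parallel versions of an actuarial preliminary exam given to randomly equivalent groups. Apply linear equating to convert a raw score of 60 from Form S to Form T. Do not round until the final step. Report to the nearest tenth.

Linear equating: y = (SD_Y/SD_X)(x − M_X) + M_Y
y = (11.1/8.6)(60 − 64.5) + 68.5
y = 1.290698 × -4.5 + 68.5 = -5.8081 + 68.5 = 62.7

62.7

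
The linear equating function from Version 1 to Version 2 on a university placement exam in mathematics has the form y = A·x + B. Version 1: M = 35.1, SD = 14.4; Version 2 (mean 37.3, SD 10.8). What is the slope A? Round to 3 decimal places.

A = SD_Y / SD_X = 10.8 / 14.4 = 0.750

0.750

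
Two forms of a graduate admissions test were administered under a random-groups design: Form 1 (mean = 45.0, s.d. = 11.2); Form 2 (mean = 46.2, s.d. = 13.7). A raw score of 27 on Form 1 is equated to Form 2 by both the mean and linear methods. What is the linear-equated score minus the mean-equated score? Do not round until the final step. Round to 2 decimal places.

-4.02

Mean-equated: 27 + (46.2 − 45.0) = 28.20
Linear-equated: (13.7/11.2)(27 − 45.0) + 46.2 = 24.182
Difference = 24.182 − 28.20 = -4.02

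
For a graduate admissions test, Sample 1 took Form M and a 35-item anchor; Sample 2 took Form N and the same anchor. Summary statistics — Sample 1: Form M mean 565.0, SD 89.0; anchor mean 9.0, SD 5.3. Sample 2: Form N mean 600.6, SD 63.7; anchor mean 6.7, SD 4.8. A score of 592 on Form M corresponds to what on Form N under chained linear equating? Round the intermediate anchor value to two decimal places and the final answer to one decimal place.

Form M → anchor (Sample 1): v = (5.3/89.0)(592 − 565.0) + 9.0 = 10.61
anchor → Form N (Sample 2): y = (63.7/4.8)(10.61 − 6.7) + 600.6 = 652.5

652.5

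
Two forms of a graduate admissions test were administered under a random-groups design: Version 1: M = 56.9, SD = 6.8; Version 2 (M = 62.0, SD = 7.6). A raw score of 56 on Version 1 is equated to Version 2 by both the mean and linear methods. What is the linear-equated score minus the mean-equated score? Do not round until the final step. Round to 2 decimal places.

Mean-equated: 56 + (62.0 − 56.9) = 61.10
Linear-equated: (7.6/6.8)(56 − 56.9) + 62.0 = 60.994
Difference = 60.994 − 61.10 = -0.11

-0.11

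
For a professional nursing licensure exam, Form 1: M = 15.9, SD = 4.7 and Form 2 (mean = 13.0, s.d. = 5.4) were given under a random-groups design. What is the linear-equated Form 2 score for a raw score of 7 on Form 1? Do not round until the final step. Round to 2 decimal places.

2.77

Linear equating: y = (SD_Y/SD_X)(x − M_X) + M_Y
y = (5.4/4.7)(7 − 15.9) + 13.0
y = 1.148936 × -8.9 + 13.0 = -10.2255 + 13.0 = 2.77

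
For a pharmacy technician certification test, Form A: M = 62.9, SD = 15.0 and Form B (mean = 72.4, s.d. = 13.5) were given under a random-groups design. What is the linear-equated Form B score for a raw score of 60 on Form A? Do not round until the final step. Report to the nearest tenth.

69.8

Linear equating: y = (SD_Y/SD_X)(x − M_X) + M_Y
y = (13.5/15.0)(60 − 62.9) + 72.4
y = 0.900000 × -2.9 + 72.4 = -2.6100 + 72.4 = 69.8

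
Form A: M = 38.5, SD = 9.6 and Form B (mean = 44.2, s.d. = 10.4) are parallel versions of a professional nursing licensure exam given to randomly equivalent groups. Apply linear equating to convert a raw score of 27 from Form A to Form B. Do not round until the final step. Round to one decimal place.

31.7

Linear equating: y = (SD_Y/SD_X)(x − M_X) + M_Y
y = (10.4/9.6)(27 − 38.5) + 44.2
y = 1.083333 × -11.5 + 44.2 = -12.4583 + 44.2 = 31.7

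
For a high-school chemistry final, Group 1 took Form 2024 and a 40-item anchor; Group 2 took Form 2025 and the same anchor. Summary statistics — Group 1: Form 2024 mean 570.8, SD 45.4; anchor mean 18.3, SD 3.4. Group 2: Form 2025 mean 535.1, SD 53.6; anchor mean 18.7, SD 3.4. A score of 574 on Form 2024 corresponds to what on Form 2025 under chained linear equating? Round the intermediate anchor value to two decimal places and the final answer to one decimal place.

Form 2024 → anchor (Group 1): v = (3.4/45.4)(574 − 570.8) + 18.3 = 18.54
anchor → Form 2025 (Group 2): y = (53.6/3.4)(18.54 − 18.7) + 535.1 = 532.6

532.6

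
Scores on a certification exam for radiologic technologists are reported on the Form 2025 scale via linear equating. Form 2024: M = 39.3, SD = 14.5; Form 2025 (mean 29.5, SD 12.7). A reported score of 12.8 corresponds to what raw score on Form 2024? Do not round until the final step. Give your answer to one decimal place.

Invert y = (SD_Y/SD_X)(x − M_X) + M_Y:
x = (SD_X/SD_Y)(y − M_Y) + M_X = (14.5/12.7)(12.8 − 29.5) + 39.3
x = 1.141732 × -16.700 + 39.3 = 20.2

20.2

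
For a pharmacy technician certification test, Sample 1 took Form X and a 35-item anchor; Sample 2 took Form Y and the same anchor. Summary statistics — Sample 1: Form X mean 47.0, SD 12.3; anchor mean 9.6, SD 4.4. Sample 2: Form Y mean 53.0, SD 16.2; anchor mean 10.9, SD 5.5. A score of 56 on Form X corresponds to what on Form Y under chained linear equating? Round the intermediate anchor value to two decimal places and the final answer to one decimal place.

58.7

Form X → anchor (Sample 1): v = (4.4/12.3)(56 − 47.0) + 9.6 = 12.82
anchor → Form Y (Sample 2): y = (16.2/5.5)(12.82 − 10.9) + 53.0 = 58.7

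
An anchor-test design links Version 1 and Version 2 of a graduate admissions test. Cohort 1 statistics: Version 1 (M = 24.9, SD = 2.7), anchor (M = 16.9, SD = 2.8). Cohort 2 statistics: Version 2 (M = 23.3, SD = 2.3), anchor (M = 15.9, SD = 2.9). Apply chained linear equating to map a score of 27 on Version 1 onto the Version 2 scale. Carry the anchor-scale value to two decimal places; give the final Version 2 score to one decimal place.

25.8

Version 1 → anchor (Cohort 1): v = (2.8/2.7)(27 − 24.9) + 16.9 = 19.08
anchor → Version 2 (Cohort 2): y = (2.3/2.9)(19.08 − 15.9) + 23.3 = 25.8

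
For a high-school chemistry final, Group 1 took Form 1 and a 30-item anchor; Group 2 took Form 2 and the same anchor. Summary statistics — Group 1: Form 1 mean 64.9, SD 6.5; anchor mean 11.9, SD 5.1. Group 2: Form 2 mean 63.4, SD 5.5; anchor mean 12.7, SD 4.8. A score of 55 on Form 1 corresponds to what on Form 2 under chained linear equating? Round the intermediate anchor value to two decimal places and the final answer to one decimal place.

53.6

Form 1 → anchor (Group 1): v = (5.1/6.5)(55 − 64.9) + 11.9 = 4.13
anchor → Form 2 (Group 2): y = (5.5/4.8)(4.13 − 12.7) + 63.4 = 53.6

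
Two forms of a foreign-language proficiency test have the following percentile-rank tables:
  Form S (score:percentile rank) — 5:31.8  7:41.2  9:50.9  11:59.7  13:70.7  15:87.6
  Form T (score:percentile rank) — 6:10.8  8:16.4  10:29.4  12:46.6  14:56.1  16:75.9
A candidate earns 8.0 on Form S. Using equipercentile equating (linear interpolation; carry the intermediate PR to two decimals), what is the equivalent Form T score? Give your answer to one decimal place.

PR of 8.0 on Form S: 41.2 + (8.0 − 7)/(9 − 7) × (50.9 − 41.2) = 46.05
On Form T, PR 46.05 falls between score 10 (PR 29.4) and 12 (PR 46.6).
Interpolate: 10 + (46.05 − 29.4)/(46.6 − 29.4) × (12 − 10) = 11.9

11.9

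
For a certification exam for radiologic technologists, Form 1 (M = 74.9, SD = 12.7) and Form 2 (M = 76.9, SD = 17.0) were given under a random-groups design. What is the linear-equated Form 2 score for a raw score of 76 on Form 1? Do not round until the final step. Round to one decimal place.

Linear equating: y = (SD_Y/SD_X)(x − M_X) + M_Y
y = (17.0/12.7)(76 − 74.9) + 76.9
y = 1.338583 × 1.1 + 76.9 = 1.4724 + 76.9 = 78.4

78.4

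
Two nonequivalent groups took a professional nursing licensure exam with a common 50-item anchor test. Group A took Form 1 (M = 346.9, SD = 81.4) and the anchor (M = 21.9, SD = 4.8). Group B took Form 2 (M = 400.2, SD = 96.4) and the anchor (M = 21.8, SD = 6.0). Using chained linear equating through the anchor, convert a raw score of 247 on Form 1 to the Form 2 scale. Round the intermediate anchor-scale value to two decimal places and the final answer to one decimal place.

Form 1 → anchor (Group A): v = (4.8/81.4)(247 − 346.9) + 21.9 = 16.01
anchor → Form 2 (Group B): y = (96.4/6.0)(16.01 − 21.8) + 400.2 = 307.2

307.2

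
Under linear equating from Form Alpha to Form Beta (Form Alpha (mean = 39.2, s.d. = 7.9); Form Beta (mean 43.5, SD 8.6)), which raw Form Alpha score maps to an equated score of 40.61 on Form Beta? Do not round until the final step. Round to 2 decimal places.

Invert y = (SD_Y/SD_X)(x − M_X) + M_Y:
x = (SD_X/SD_Y)(y − M_Y) + M_X = (7.9/8.6)(40.61 − 43.5) + 39.2
x = 0.918605 × -2.890 + 39.2 = 36.55

36.55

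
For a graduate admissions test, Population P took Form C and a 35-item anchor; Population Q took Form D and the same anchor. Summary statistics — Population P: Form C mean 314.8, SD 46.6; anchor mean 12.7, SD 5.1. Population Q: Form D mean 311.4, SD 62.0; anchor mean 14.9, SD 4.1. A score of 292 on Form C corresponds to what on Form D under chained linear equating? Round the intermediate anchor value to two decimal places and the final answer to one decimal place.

240.3

Form C → anchor (Population P): v = (5.1/46.6)(292 − 314.8) + 12.7 = 10.20
anchor → Form D (Population Q): y = (62.0/4.1)(10.20 − 14.9) + 311.4 = 240.3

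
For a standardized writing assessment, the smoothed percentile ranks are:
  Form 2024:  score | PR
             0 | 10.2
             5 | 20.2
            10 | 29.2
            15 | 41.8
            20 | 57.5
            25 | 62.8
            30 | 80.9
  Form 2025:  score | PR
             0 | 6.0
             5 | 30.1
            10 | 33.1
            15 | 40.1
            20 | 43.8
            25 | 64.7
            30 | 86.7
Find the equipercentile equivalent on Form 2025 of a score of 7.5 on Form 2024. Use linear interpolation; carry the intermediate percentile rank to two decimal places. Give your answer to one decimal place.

3.9

PR of 7.5 on Form 2024: 20.2 + (7.5 − 5)/(10 − 5) × (29.2 − 20.2) = 24.70
On Form 2025, PR 24.70 falls between score 0 (PR 6.0) and 5 (PR 30.1).
Interpolate: 0 + (24.70 − 6.0)/(30.1 − 6.0) × (5 − 0) = 3.9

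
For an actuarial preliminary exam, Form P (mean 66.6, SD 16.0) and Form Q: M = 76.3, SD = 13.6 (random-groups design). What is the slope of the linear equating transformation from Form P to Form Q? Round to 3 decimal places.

A = SD_Y / SD_X = 13.6 / 16.0 = 0.850

0.850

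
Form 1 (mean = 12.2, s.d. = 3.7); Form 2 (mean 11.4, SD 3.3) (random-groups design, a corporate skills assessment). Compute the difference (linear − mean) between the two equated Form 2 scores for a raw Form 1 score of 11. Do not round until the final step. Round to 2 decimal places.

Mean-equated: 11 + (11.4 − 12.2) = 10.20
Linear-equated: (3.3/3.7)(11 − 12.2) + 11.4 = 10.330
Difference = 10.330 − 10.20 = 0.13

0.13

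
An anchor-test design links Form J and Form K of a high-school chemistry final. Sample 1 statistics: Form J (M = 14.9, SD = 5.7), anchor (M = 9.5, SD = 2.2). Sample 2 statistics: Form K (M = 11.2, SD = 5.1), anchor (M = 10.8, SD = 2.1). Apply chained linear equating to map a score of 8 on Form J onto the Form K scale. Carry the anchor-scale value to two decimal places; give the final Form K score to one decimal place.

1.6

Form J → anchor (Sample 1): v = (2.2/5.7)(8 − 14.9) + 9.5 = 6.84
anchor → Form K (Sample 2): y = (5.1/2.1)(6.84 − 10.8) + 11.2 = 1.6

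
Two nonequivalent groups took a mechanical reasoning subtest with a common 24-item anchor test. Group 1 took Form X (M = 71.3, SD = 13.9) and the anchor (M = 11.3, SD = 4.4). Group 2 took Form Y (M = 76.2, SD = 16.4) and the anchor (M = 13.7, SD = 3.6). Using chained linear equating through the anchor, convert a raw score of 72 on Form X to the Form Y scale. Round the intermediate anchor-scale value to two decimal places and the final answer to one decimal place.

Form X → anchor (Group 1): v = (4.4/13.9)(72 − 71.3) + 11.3 = 11.52
anchor → Form Y (Group 2): y = (16.4/3.6)(11.52 − 13.7) + 76.2 = 66.3

66.3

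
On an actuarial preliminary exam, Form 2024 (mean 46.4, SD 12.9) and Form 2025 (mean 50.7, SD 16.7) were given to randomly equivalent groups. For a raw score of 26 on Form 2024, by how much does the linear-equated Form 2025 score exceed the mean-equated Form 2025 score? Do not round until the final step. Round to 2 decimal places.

-6.01

Mean-equated: 26 + (50.7 − 46.4) = 30.30
Linear-equated: (16.7/12.9)(26 − 46.4) + 50.7 = 24.291
Difference = 24.291 − 30.30 = -6.01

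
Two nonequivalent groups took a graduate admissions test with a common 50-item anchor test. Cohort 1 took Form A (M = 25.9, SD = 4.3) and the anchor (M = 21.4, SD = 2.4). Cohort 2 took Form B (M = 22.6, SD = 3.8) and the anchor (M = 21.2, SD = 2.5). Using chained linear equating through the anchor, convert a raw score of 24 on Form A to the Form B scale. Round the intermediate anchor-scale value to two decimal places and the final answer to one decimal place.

Form A → anchor (Cohort 1): v = (2.4/4.3)(24 − 25.9) + 21.4 = 20.34
anchor → Form B (Cohort 2): y = (3.8/2.5)(20.34 − 21.2) + 22.6 = 21.3

21.3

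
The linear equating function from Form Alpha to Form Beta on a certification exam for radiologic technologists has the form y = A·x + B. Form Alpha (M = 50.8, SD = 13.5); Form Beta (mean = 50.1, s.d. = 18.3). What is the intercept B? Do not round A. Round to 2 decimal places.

A = SD_Y / SD_X = 18.3 / 13.5 = 1.355556
B = M_Y − A·M_X = 50.1 − 1.355556 × 50.8 = -18.76

-18.76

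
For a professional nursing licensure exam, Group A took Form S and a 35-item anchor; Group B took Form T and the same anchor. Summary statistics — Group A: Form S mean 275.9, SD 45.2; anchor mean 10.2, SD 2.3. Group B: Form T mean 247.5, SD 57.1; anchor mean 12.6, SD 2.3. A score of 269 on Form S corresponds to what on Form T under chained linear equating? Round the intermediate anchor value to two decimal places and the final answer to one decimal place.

179.2

Form S → anchor (Group A): v = (2.3/45.2)(269 − 275.9) + 10.2 = 9.85
anchor → Form T (Group B): y = (57.1/2.3)(9.85 − 12.6) + 247.5 = 179.2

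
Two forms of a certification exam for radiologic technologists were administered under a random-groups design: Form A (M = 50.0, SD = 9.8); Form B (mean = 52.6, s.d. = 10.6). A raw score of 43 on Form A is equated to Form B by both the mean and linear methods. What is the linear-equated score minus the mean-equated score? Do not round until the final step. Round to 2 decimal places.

-0.57

Mean-equated: 43 + (52.6 − 50.0) = 45.60
Linear-equated: (10.6/9.8)(43 − 50.0) + 52.6 = 45.029
Difference = 45.029 − 45.60 = -0.57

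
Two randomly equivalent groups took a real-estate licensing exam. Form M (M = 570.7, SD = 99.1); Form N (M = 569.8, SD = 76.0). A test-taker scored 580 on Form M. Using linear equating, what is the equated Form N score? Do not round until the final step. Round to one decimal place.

576.9

Linear equating: y = (SD_Y/SD_X)(x − M_X) + M_Y
y = (76.0/99.1)(580 − 570.7) + 569.8
y = 0.766902 × 9.3 + 569.8 = 7.1322 + 569.8 = 576.9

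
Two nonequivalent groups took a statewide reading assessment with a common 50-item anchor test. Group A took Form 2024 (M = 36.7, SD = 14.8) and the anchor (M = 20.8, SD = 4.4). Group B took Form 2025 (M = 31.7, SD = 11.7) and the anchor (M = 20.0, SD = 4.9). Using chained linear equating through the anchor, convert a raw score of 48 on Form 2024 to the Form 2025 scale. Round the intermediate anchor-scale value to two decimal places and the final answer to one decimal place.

41.6

Form 2024 → anchor (Group A): v = (4.4/14.8)(48 − 36.7) + 20.8 = 24.16
anchor → Form 2025 (Group B): y = (11.7/4.9)(24.16 − 20.0) + 31.7 = 41.6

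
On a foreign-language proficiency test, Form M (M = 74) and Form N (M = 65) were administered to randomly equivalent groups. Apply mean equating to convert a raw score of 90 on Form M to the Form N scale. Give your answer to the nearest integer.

Mean equating: y = x + (M_Y − M_X) = 90 + (65 − 74) = 81

81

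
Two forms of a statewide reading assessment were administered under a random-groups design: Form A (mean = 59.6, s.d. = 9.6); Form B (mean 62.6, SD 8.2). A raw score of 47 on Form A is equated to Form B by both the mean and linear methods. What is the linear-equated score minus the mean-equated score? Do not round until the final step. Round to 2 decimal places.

Mean-equated: 47 + (62.6 − 59.6) = 50.00
Linear-equated: (8.2/9.6)(47 − 59.6) + 62.6 = 51.837
Difference = 51.837 − 50.00 = 1.84

1.84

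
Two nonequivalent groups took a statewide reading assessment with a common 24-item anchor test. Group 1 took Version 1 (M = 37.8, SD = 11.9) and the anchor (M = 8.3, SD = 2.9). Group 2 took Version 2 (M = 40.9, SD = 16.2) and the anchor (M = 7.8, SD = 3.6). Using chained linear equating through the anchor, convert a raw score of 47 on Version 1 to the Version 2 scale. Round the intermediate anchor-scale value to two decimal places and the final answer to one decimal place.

53.2

Version 1 → anchor (Group 1): v = (2.9/11.9)(47 − 37.8) + 8.3 = 10.54
anchor → Version 2 (Group 2): y = (16.2/3.6)(10.54 − 7.8) + 40.9 = 53.2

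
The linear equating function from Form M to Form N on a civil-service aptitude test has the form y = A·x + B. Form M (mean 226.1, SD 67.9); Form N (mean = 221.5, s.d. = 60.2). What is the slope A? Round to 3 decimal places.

A = SD_Y / SD_X = 60.2 / 67.9 = 0.887

0.887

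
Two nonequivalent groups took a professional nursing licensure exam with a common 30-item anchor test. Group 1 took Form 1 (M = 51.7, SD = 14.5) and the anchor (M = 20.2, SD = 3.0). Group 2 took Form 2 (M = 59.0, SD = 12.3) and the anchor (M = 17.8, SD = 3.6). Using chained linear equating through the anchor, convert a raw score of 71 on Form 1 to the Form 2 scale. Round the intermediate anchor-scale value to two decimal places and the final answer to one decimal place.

80.8

Form 1 → anchor (Group 1): v = (3.0/14.5)(71 − 51.7) + 20.2 = 24.19
anchor → Form 2 (Group 2): y = (12.3/3.6)(24.19 − 17.8) + 59.0 = 80.8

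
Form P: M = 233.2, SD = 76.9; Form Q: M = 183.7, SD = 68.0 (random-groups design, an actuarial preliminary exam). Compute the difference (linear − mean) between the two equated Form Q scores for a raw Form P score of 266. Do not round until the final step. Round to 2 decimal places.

Mean-equated: 266 + (183.7 − 233.2) = 216.50
Linear-equated: (68.0/76.9)(266 − 233.2) + 183.7 = 212.704
Difference = 212.704 − 216.50 = -3.80

-3.80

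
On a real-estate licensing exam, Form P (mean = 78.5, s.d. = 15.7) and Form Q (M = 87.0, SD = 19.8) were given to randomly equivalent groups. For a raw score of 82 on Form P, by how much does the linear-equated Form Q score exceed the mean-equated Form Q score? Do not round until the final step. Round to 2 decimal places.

0.91

Mean-equated: 82 + (87.0 − 78.5) = 90.50
Linear-equated: (19.8/15.7)(82 − 78.5) + 87.0 = 91.414
Difference = 91.414 − 90.50 = 0.91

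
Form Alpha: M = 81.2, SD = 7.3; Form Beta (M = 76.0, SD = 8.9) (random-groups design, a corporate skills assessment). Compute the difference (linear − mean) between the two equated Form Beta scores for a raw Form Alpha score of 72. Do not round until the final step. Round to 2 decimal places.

-2.02

Mean-equated: 72 + (76.0 − 81.2) = 66.80
Linear-equated: (8.9/7.3)(72 − 81.2) + 76.0 = 64.784
Difference = 64.784 − 66.80 = -2.02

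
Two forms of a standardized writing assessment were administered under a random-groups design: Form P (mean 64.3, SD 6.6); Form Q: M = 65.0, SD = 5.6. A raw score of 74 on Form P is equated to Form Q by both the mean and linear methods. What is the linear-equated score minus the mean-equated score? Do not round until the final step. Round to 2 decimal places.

-1.47

Mean-equated: 74 + (65.0 − 64.3) = 74.70
Linear-equated: (5.6/6.6)(74 − 64.3) + 65.0 = 73.230
Difference = 73.230 − 74.70 = -1.47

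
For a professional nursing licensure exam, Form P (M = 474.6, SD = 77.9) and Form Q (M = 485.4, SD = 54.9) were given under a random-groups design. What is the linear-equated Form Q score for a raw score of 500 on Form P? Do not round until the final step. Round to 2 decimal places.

Linear equating: y = (SD_Y/SD_X)(x − M_X) + M_Y
y = (54.9/77.9)(500 − 474.6) + 485.4
y = 0.704750 × 25.4 + 485.4 = 17.9006 + 485.4 = 503.30

503.30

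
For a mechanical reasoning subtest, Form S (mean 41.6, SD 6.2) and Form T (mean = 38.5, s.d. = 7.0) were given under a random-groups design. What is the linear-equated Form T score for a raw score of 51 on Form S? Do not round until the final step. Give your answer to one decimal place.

Linear equating: y = (SD_Y/SD_X)(x − M_X) + M_Y
y = (7.0/6.2)(51 − 41.6) + 38.5
y = 1.129032 × 9.4 + 38.5 = 10.6129 + 38.5 = 49.1

49.1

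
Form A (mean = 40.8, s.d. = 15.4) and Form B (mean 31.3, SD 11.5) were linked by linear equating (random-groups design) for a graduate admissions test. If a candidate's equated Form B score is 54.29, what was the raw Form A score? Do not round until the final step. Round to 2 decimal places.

71.59

Invert y = (SD_Y/SD_X)(x − M_X) + M_Y:
x = (SD_X/SD_Y)(y − M_Y) + M_X = (15.4/11.5)(54.29 − 31.3) + 40.8
x = 1.339130 × 22.990 + 40.8 = 71.59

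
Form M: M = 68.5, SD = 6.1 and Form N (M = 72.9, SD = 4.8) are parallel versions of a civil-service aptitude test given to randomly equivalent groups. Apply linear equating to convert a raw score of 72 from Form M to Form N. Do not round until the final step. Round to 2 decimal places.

Linear equating: y = (SD_Y/SD_X)(x − M_X) + M_Y
y = (4.8/6.1)(72 − 68.5) + 72.9
y = 0.786885 × 3.5 + 72.9 = 2.7541 + 72.9 = 75.65

75.65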